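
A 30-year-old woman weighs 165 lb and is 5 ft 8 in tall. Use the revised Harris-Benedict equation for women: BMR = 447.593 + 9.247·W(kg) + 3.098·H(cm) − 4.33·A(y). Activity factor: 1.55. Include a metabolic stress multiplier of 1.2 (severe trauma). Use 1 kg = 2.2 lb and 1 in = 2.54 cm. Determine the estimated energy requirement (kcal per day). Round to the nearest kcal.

Convert to metric: weight = 165 ÷ 2.2 = 75 kg; height = (5×12 + 8) × 2.54 = 68 × 2.54 = 172.72 cm.
Harris-Benedict: BMR = 447.593 + 9.247(75) + 3.098(172.72) − 4.33(30) = 1546.3046 kcal/day.
TEE = BMR × activity factor = 1546.3046 × 1.55 = 2396.7721 kcal/day.
Apply stress factor: 2396.7721 × 1.2 = 2876.1265 kcal/day.

2876 kcal per day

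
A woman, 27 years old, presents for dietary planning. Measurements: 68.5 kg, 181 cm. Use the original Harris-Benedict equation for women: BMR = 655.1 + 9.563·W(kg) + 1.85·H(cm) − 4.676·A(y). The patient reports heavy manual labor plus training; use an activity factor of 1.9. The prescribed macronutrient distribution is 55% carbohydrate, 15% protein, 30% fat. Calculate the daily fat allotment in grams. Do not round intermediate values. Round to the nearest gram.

96 g/day

Harris-Benedict: BMR = 655.1 + 9.563(68.5) + 1.85(181) − 4.676(27) = 1518.7635 kcal/day.
TEE = 1518.7635 × 1.9 = 2885.6507 kcal/day.
Fat energy = 30% × 2885.6507 = 865.6952 kcal.
Fat = 865.6952 ÷ 9 kcal/g = 96.1884 g.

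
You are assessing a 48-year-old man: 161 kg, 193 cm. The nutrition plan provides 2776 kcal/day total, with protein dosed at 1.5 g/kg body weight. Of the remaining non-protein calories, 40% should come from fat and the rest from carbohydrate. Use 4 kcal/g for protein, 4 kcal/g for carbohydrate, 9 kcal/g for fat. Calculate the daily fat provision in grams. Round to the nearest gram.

Protein = 1.5 × 161 = 241.5 g → 241.5 × 4 = 966 kcal.
Non-protein calories = 2776 − 966 = 1810 kcal.
Fat: 40% × 1810 = 724 kcal; carbohydrate: 1086 kcal.
Fat: 724 kcal ÷ 9 kcal/g = 80.4444 g.

80 g/day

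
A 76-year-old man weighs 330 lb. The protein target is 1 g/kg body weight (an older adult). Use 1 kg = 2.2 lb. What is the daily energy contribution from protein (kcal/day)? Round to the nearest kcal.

Weight in kg = 330 ÷ 2.2 = 150 kg.
Protein = 1 g/kg × 150 kg = 150 g/day.
Protein energy = 150 g × 4 kcal/g = 600 kcal/day.

600 kcal/day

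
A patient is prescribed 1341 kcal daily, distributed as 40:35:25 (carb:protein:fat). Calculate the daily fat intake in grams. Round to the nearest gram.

37 g/day

Fat energy = 25% × 1341 = 335.25 kcal.
At 9 kcal/g: 335.25 ÷ 9 = 37.25 g.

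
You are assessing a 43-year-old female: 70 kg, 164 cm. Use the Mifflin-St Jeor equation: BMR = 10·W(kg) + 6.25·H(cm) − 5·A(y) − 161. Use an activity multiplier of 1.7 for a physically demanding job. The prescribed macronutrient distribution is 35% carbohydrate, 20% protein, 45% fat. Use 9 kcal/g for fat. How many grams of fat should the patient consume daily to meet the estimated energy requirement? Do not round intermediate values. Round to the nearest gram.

Mifflin-St Jeor (female): BMR = 10(70) + 6.25(164) − 5(43) − 161 = 700 + 1025 − 215 − 161 = 1349 kcal/day.
TEE = 1349 × 1.7 = 2293.3 kcal/day.
Fat energy = 45% × 2293.3 = 1031.985 kcal.
Fat = 1031.985 ÷ 9 kcal/g = 114.665 g.

115 g/day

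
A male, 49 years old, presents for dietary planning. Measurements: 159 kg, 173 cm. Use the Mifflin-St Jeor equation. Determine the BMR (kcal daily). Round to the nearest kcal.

2431 kcal daily

Mifflin-St Jeor (male): BMR = 10(159) + 6.25(173) − 5(49) + 5 = 1590 + 1081.25 − 245 + 5 = 2431.25 kcal/day.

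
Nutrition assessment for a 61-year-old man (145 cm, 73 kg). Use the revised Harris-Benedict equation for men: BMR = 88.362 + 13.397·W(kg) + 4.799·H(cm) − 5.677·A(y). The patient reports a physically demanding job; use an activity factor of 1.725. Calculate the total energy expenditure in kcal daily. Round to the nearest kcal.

2442 kcal daily

Harris-Benedict: BMR = 88.362 + 13.397(73) + 4.799(145) − 5.677(61) = 1415.901 kcal/day.
TEE = BMR × activity factor = 1415.901 × 1.725 = 2442.4292 kcal/day.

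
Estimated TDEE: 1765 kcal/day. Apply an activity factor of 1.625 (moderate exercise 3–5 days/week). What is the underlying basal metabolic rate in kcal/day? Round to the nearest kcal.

1086 kcal/day

BMR = TEE ÷ activity factor = 1765 ÷ 1.625 = 1086.1538 kcal/day.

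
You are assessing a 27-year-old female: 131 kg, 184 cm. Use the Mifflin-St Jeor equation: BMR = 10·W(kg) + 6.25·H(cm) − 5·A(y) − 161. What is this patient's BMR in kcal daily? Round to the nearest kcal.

Mifflin-St Jeor (female): BMR = 10(131) + 6.25(184) − 5(27) − 161 = 1310 + 1150 − 135 − 161 = 2164 kcal/day.

2164 kcal daily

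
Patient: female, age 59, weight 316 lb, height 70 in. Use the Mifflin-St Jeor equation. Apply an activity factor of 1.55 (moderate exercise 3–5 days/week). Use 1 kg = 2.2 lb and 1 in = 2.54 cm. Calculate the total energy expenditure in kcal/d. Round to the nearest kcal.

Convert to metric: weight = 316 ÷ 2.2 = 143.6364 kg; height = 70 × 2.54 = 177.8 cm.
Mifflin-St Jeor (female): BMR = 10(143.6364) + 6.25(177.8) − 5(59) − 161 = 1436.3636 + 1111.25 − 295 − 161 = 2091.6136 kcal/day.
TEE = BMR × activity factor = 2091.6136 × 1.55 = 3242.0011 kcal/day.

3242 kcal/d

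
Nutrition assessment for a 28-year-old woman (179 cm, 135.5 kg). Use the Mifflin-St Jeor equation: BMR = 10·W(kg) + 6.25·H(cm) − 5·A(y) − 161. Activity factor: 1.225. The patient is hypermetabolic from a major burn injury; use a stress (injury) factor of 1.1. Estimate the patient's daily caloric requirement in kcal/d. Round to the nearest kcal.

2928 kcal/d

Mifflin-St Jeor (female): BMR = 10(135.5) + 6.25(179) − 5(28) − 161 = 1355 + 1118.75 − 140 − 161 = 2172.75 kcal/day.
TEE = BMR × activity factor = 2172.75 × 1.225 = 2661.6188 kcal/day.
Apply stress factor: 2661.6188 × 1.1 = 2927.7806 kcal/day.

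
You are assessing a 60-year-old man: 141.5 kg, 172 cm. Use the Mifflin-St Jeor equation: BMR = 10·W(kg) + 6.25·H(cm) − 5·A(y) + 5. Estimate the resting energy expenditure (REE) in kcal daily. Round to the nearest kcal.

2195 kcal daily

Mifflin-St Jeor (male): BMR = 10(141.5) + 6.25(172) − 5(60) + 5 = 1415 + 1075 − 300 + 5 = 2195 kcal/day.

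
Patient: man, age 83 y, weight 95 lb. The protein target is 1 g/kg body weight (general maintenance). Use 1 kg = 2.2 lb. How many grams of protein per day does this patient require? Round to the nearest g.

43 g/day

Weight in kg = 95 ÷ 2.2 = 43.1818 kg.
Protein = 1 g/kg × 43.1818 kg = 43.1818 g/day.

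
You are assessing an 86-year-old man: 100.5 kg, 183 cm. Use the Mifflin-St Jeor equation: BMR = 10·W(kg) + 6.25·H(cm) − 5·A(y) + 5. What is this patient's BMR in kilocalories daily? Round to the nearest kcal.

Mifflin-St Jeor (male): BMR = 10(100.5) + 6.25(183) − 5(86) + 5 = 1005 + 1143.75 − 430 + 5 = 1723.75 kcal/day.

1724 kilocalories daily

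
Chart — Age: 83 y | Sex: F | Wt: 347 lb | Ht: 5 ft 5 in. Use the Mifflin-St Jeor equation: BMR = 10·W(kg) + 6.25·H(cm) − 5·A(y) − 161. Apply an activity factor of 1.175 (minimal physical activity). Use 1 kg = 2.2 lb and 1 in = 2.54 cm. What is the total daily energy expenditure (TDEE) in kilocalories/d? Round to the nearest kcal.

Convert to metric: weight = 347 ÷ 2.2 = 157.7273 kg; height = (5×12 + 5) × 2.54 = 65 × 2.54 = 165.1 cm.
Mifflin-St Jeor (female): BMR = 10(157.7273) + 6.25(165.1) − 5(83) − 161 = 1577.2727 + 1031.875 − 415 − 161 = 2033.1477 kcal/day.
TEE = BMR × activity factor = 2033.1477 × 1.175 = 2388.9486 kcal/day.

2389 kilocalories/d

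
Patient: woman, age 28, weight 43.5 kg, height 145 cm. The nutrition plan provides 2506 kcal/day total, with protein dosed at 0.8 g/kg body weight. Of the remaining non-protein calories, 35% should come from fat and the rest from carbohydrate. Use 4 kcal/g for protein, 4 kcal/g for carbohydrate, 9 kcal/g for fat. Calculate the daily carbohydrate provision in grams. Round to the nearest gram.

Protein = 0.8 × 43.5 = 34.8 g → 34.8 × 4 = 139.2 kcal.
Non-protein calories = 2506 − 139.2 = 2366.8 kcal.
Fat: 35% × 2366.8 = 828.38 kcal; carbohydrate: 1538.42 kcal.
Carbohydrate: 1538.42 kcal ÷ 4 kcal/g = 384.605 g.

385 g/day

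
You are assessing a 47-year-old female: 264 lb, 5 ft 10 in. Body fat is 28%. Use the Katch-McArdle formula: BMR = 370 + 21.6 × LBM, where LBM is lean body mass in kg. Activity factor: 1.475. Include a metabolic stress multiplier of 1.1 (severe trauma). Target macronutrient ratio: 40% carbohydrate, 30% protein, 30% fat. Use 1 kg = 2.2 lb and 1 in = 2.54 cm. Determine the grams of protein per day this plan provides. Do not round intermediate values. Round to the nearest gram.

272 g/day

Convert to metric: weight = 264 ÷ 2.2 = 120 kg; height = (5×12 + 10) × 2.54 = 70 × 2.54 = 177.8 cm.
LBM = 120 × (1 − 0.28) = 86.4 kg. Katch-McArdle: BMR = 370 + 21.6 × 86.4 = 2236.24 kcal/day.
TEE = 2236.24 × 1.475 = 3298.454 kcal/day.
With stress factor 1.1: 3298.454 × 1.1 = 3628.2994 kcal/day.
Protein energy = 30% × 3628.2994 = 1088.4898 kcal.
Protein = 1088.4898 ÷ 4 kcal/g = 272.1225 g.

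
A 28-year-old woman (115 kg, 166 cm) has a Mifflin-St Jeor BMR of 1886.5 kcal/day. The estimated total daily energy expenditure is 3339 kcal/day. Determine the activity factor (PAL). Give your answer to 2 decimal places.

Activity factor = TEE ÷ BMR = 3339 ÷ 1886.5 = 1.77.

1.77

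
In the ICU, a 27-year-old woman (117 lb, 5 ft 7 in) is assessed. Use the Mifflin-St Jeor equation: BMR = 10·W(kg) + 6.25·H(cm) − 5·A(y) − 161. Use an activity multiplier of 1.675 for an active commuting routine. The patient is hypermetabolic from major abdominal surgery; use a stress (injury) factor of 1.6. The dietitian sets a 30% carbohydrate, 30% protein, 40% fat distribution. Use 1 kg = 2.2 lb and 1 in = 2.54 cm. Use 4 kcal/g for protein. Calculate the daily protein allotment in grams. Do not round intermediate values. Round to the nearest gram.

Convert to metric: weight = 117 ÷ 2.2 = 53.1818 kg; height = (5×12 + 7) × 2.54 = 67 × 2.54 = 170.18 cm.
Mifflin-St Jeor (female): BMR = 10(53.1818) + 6.25(170.18) − 5(27) − 161 = 531.8182 + 1063.625 − 135 − 161 = 1299.4432 kcal/day.
TEE = 1299.4432 × 1.675 = 2176.5673 kcal/day.
With stress factor 1.6: 2176.5673 × 1.6 = 3482.5077 kcal/day.
Protein energy = 30% × 3482.5077 = 1044.7523 kcal.
Protein = 1044.7523 ÷ 4 kcal/g = 261.1881 g.

261 g/day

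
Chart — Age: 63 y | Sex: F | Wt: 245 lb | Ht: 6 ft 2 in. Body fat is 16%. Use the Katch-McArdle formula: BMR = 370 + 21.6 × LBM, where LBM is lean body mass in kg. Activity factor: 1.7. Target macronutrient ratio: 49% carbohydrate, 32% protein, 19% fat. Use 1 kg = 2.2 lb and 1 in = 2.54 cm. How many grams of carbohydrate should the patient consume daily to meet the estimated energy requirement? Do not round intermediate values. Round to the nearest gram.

498 g/day

Convert to metric: weight = 245 ÷ 2.2 = 111.3636 kg; height = (6×12 + 2) × 2.54 = 74 × 2.54 = 187.96 cm.
LBM = 111.3636 × (1 − 0.16) = 93.5455 kg. Katch-McArdle: BMR = 370 + 21.6 × 93.5455 = 2390.5818 kcal/day.
TEE = 2390.5818 × 1.7 = 4063.9891 kcal/day.
Carbohydrate energy = 49% × 4063.9891 = 1991.3547 kcal.
Carbohydrate = 1991.3547 ÷ 4 kcal/g = 497.8387 g.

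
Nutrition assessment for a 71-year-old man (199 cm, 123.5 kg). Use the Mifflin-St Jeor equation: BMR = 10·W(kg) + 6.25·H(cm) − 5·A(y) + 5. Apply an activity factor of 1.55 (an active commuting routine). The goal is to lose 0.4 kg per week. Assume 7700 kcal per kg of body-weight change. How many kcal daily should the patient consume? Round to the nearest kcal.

Mifflin-St Jeor (male): BMR = 10(123.5) + 6.25(199) − 5(71) + 5 = 1235 + 1243.75 − 355 + 5 = 2128.75 kcal/day.
TEE = 2128.75 × 1.55 = 3299.5625 kcal/day.
Required daily deficit = 0.4 × 7700 ÷ 7 = 440 kcal/day.
Target intake = 3299.5625 − 440 = 2859.5625 kcal/day.

2860 kcal daily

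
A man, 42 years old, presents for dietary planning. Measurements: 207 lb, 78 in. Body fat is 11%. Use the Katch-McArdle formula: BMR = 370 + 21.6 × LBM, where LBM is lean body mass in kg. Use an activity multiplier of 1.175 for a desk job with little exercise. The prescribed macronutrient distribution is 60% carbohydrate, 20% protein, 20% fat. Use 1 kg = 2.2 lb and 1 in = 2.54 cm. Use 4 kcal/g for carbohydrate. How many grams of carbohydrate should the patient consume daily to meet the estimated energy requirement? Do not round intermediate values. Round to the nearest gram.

384 g/day

Convert to metric: weight = 207 ÷ 2.2 = 94.0909 kg; height = 78 × 2.54 = 198.12 cm.
LBM = 94.0909 × (1 − 0.11) = 83.7409 kg. Katch-McArdle: BMR = 370 + 21.6 × 83.7409 = 2178.8036 kcal/day.
TEE = 2178.8036 × 1.175 = 2560.0943 kcal/day.
Carbohydrate energy = 60% × 2560.0943 = 1536.0566 kcal.
Carbohydrate = 1536.0566 ÷ 4 kcal/g = 384.0141 g.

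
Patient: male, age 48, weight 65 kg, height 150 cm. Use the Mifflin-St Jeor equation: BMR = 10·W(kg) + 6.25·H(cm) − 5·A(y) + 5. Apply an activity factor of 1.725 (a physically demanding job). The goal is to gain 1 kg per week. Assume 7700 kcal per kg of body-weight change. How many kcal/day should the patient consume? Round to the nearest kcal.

Mifflin-St Jeor (male): BMR = 10(65) + 6.25(150) − 5(48) + 5 = 650 + 937.5 − 240 + 5 = 1352.5 kcal/day.
TEE = 1352.5 × 1.725 = 2333.0625 kcal/day.
Required daily surplus = 1 × 7700 ÷ 7 = 1100 kcal/day.
Target intake = 2333.0625 + 1100 = 3433.0625 kcal/day.

3433 kcal/day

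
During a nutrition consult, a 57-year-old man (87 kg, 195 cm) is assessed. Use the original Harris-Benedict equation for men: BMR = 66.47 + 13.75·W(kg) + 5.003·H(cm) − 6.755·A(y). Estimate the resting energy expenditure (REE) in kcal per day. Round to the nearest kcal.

1853 kcal per day

Harris-Benedict: BMR = 66.47 + 13.75(87) + 5.003(195) − 6.755(57) = 1853.27 kcal/day.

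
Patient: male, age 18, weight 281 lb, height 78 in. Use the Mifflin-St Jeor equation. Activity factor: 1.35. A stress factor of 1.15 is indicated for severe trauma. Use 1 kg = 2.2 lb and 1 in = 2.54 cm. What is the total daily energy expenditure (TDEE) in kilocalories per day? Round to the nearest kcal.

Convert to metric: weight = 281 ÷ 2.2 = 127.7273 kg; height = 78 × 2.54 = 198.12 cm.
Mifflin-St Jeor (male): BMR = 10(127.7273) + 6.25(198.12) − 5(18) + 5 = 1277.2727 + 1238.25 − 90 + 5 = 2430.5227 kcal/day.
TEE = BMR × activity factor = 2430.5227 × 1.35 = 3281.2057 kcal/day.
Apply stress factor: 3281.2057 × 1.15 = 3773.3865 kcal/day.

3773 kilocalories per day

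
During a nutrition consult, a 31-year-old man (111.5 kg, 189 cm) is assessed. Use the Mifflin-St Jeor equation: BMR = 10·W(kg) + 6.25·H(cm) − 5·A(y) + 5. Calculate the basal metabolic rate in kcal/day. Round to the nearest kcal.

Mifflin-St Jeor (male): BMR = 10(111.5) + 6.25(189) − 5(31) + 5 = 1115 + 1181.25 − 155 + 5 = 2146.25 kcal/day.

2146 kcal/day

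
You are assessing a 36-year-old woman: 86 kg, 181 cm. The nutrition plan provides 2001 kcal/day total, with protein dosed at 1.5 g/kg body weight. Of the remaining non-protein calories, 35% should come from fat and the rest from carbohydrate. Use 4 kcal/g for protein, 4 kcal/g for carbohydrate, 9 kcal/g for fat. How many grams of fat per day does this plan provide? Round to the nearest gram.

58 g/day

Protein = 1.5 × 86 = 129 g → 129 × 4 = 516 kcal.
Non-protein calories = 2001 − 516 = 1485 kcal.
Fat: 35% × 1485 = 519.75 kcal; carbohydrate: 965.25 kcal.
Fat: 519.75 kcal ÷ 9 kcal/g = 57.75 g.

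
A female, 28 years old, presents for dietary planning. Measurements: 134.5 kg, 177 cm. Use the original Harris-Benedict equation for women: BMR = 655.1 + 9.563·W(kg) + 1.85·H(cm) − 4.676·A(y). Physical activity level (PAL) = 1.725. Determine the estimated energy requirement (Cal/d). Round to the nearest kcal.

Harris-Benedict: BMR = 655.1 + 9.563(134.5) + 1.85(177) − 4.676(28) = 2137.8455 kcal/day.
TEE = BMR × activity factor = 2137.8455 × 1.725 = 3687.7835 kcal/day.

3688 Cal/d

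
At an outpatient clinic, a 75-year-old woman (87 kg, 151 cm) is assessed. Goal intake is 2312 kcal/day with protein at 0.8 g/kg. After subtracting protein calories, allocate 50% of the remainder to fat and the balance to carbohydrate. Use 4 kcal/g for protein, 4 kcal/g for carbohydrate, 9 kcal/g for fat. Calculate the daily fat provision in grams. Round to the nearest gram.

Protein = 0.8 × 87 = 69.6 g → 69.6 × 4 = 278.4 kcal.
Non-protein calories = 2312 − 278.4 = 2033.6 kcal.
Fat: 50% × 2033.6 = 1016.8 kcal; carbohydrate: 1016.8 kcal.
Fat: 1016.8 kcal ÷ 9 kcal/g = 112.9778 g.

113 g/day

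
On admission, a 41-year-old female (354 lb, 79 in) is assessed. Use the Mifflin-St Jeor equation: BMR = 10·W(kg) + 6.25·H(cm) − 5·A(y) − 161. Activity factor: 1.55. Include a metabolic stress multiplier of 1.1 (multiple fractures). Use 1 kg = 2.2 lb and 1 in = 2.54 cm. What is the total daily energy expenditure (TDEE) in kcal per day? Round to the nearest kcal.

Convert to metric: weight = 354 ÷ 2.2 = 160.9091 kg; height = 79 × 2.54 = 200.66 cm.
Mifflin-St Jeor (female): BMR = 10(160.9091) + 6.25(200.66) − 5(41) − 161 = 1609.0909 + 1254.125 − 205 − 161 = 2497.2159 kcal/day.
TEE = BMR × activity factor = 2497.2159 × 1.55 = 3870.6847 kcal/day.
Apply stress factor: 3870.6847 × 1.1 = 4257.7531 kcal/day.

4258 kcal per day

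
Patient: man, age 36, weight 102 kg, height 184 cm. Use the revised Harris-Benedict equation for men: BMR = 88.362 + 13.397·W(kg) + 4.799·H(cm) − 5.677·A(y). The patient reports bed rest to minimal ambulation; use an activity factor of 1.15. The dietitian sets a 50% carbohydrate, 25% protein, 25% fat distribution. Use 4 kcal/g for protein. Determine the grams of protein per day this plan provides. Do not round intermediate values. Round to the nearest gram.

153 g/day

Harris-Benedict: BMR = 88.362 + 13.397(102) + 4.799(184) − 5.677(36) = 2133.5 kcal/day.
TEE = 2133.5 × 1.15 = 2453.525 kcal/day.
Protein energy = 25% × 2453.525 = 613.3813 kcal.
Protein = 613.3813 ÷ 4 kcal/g = 153.3453 g.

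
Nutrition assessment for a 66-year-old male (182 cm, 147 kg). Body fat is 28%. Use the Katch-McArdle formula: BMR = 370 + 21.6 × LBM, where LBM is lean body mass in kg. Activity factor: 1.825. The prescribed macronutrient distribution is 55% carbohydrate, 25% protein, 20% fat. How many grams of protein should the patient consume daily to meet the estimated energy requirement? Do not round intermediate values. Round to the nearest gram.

LBM = 147 × (1 − 0.28) = 105.84 kg. Katch-McArdle: BMR = 370 + 21.6 × 105.84 = 2656.144 kcal/day.
TEE = 2656.144 × 1.825 = 4847.4628 kcal/day.
Protein energy = 25% × 4847.4628 = 1211.8657 kcal.
Protein = 1211.8657 ÷ 4 kcal/g = 302.9664 g.

303 g/day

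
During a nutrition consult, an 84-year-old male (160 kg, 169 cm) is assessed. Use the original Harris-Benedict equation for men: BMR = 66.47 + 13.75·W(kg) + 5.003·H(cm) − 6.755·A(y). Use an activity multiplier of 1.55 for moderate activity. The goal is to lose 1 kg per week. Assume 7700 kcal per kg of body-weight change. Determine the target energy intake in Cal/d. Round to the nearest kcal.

Harris-Benedict: BMR = 66.47 + 13.75(160) + 5.003(169) − 6.755(84) = 2544.557 kcal/day.
TEE = 2544.557 × 1.55 = 3944.0634 kcal/day.
Required daily deficit = 1 × 7700 ÷ 7 = 1100 kcal/day.
Target intake = 3944.0634 − 1100 = 2844.0634 kcal/day.

2844 Cal/d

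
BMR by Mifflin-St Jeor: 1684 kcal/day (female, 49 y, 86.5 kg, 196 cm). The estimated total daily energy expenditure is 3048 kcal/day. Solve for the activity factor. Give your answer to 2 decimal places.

Activity factor = TEE ÷ BMR = 3048 ÷ 1684 = 1.81.

1.81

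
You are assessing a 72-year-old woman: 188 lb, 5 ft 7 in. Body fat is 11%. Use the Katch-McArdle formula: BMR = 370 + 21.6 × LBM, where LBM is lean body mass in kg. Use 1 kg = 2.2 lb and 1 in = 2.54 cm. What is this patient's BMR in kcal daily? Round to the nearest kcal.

2013 kcal daily

Convert to metric: weight = 188 ÷ 2.2 = 85.4545 kg; height = (5×12 + 7) × 2.54 = 67 × 2.54 = 170.18 cm.
LBM = 85.4545 × (1 − 0.11) = 76.0545 kg. Katch-McArdle: BMR = 370 + 21.6 × 76.0545 = 2012.7782 kcal/day.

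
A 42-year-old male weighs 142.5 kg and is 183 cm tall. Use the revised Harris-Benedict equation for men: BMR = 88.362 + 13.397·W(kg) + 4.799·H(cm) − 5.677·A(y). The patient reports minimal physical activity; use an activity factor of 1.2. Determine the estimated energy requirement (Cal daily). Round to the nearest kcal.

3165 Cal daily

Harris-Benedict: BMR = 88.362 + 13.397(142.5) + 4.799(183) − 5.677(42) = 2637.2175 kcal/day.
TEE = BMR × activity factor = 2637.2175 × 1.2 = 3164.661 kcal/day.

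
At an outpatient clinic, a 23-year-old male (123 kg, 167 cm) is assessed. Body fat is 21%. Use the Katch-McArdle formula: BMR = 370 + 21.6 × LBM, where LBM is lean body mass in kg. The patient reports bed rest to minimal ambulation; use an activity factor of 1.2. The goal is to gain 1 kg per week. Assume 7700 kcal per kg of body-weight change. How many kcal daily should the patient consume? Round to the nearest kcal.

4063 kcal daily

LBM = 123 × (1 − 0.21) = 97.17 kg. Katch-McArdle: BMR = 370 + 21.6 × 97.17 = 2468.872 kcal/day.
TEE = 2468.872 × 1.2 = 2962.6464 kcal/day.
Required daily surplus = 1 × 7700 ÷ 7 = 1100 kcal/day.
Target intake = 2962.6464 + 1100 = 4062.6464 kcal/day.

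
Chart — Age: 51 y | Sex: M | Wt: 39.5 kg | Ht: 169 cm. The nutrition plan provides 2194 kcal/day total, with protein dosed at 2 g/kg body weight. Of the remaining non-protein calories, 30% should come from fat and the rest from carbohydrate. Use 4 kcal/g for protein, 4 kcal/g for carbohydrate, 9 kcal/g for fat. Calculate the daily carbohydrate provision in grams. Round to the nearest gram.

329 g/day

Protein = 2 × 39.5 = 79 g → 79 × 4 = 316 kcal.
Non-protein calories = 2194 − 316 = 1878 kcal.
Fat: 30% × 1878 = 563.4 kcal; carbohydrate: 1314.6 kcal.
Carbohydrate: 1314.6 kcal ÷ 4 kcal/g = 328.65 g.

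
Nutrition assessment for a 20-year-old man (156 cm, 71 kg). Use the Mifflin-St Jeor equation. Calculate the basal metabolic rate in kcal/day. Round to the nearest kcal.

Mifflin-St Jeor (male): BMR = 10(71) + 6.25(156) − 5(20) + 5 = 710 + 975 − 100 + 5 = 1590 kcal/day.

1590 kcal/day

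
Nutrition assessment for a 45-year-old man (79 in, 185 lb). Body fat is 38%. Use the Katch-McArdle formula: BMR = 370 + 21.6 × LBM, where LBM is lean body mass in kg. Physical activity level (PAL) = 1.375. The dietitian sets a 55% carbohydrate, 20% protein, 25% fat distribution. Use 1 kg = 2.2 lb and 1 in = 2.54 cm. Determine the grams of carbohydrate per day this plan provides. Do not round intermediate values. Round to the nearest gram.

283 g/day

Convert to metric: weight = 185 ÷ 2.2 = 84.0909 kg; height = 79 × 2.54 = 200.66 cm.
LBM = 84.0909 × (1 − 0.38) = 52.1364 kg. Katch-McArdle: BMR = 370 + 21.6 × 52.1364 = 1496.1455 kcal/day.
TEE = 1496.1455 × 1.375 = 2057.2 kcal/day.
Carbohydrate energy = 55% × 2057.2 = 1131.46 kcal.
Carbohydrate = 1131.46 ÷ 4 kcal/g = 282.865 g.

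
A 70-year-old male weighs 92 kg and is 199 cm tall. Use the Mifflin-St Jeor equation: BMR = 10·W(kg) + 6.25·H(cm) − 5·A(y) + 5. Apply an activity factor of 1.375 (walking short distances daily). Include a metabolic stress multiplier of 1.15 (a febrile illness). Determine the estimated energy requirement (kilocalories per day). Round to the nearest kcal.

Mifflin-St Jeor (male): BMR = 10(92) + 6.25(199) − 5(70) + 5 = 920 + 1243.75 − 350 + 5 = 1818.75 kcal/day.
TEE = BMR × activity factor = 1818.75 × 1.375 = 2500.7813 kcal/day.
Apply stress factor: 2500.7813 × 1.15 = 2875.8984 kcal/day.

2876 kilocalories per day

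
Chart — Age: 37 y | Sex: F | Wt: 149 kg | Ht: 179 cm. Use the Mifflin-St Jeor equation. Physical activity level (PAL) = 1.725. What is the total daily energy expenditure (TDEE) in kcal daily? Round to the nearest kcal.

3903 kcal daily

Mifflin-St Jeor (female): BMR = 10(149) + 6.25(179) − 5(37) − 161 = 1490 + 1118.75 − 185 − 161 = 2262.75 kcal/day.
TEE = BMR × activity factor = 2262.75 × 1.725 = 3903.2438 kcal/day.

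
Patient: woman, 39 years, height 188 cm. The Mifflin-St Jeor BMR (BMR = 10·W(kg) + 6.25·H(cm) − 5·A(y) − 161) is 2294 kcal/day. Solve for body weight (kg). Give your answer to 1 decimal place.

2294 = 10·W + 6.25(188) − 5(39) − 161
10·W = 2294 − 819 = 1475, so W = 147.5 kg.

147.5 kg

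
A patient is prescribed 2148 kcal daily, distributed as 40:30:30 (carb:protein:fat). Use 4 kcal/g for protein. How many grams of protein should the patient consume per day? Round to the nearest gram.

161 g/day

Protein energy = 30% × 2148 = 644.4 kcal.
At 4 kcal/g: 644.4 ÷ 4 = 161.1 g.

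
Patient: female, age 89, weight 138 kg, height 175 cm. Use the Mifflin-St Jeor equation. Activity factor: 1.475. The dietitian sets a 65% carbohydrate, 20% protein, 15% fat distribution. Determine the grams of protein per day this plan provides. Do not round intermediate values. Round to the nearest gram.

138 g/day

Mifflin-St Jeor (female): BMR = 10(138) + 6.25(175) − 5(89) − 161 = 1380 + 1093.75 − 445 − 161 = 1867.75 kcal/day.
TEE = 1867.75 × 1.475 = 2754.9313 kcal/day.
Protein energy = 20% × 2754.9313 = 550.9863 kcal.
Protein = 550.9863 ÷ 4 kcal/g = 137.7466 g.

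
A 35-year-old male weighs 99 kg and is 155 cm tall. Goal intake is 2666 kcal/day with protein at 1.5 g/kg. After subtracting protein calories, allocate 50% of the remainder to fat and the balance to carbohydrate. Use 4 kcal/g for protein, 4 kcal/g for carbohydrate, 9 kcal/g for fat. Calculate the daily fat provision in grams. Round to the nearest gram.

115 g/day

Protein = 1.5 × 99 = 148.5 g → 148.5 × 4 = 594 kcal.
Non-protein calories = 2666 − 594 = 2072 kcal.
Fat: 50% × 2072 = 1036 kcal; carbohydrate: 1036 kcal.
Fat: 1036 kcal ÷ 9 kcal/g = 115.1111 g.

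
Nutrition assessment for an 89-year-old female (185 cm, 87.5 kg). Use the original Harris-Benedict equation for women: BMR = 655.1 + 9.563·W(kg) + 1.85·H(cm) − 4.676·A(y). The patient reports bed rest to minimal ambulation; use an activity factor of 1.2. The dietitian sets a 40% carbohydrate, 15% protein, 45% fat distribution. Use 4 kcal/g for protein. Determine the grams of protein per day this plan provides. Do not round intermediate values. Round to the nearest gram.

64 g/day

Harris-Benedict: BMR = 655.1 + 9.563(87.5) + 1.85(185) − 4.676(89) = 1417.9485 kcal/day.
TEE = 1417.9485 × 1.2 = 1701.5382 kcal/day.
Protein energy = 15% × 1701.5382 = 255.2307 kcal.
Protein = 255.2307 ÷ 4 kcal/g = 63.8077 g.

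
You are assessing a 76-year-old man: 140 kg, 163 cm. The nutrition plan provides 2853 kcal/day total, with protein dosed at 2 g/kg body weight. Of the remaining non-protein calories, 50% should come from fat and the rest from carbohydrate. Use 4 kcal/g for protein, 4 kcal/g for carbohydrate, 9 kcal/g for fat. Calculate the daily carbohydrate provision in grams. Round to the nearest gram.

217 g/day

Protein = 2 × 140 = 280 g → 280 × 4 = 1120 kcal.
Non-protein calories = 2853 − 1120 = 1733 kcal.
Fat: 50% × 1733 = 866.5 kcal; carbohydrate: 866.5 kcal.
Carbohydrate: 866.5 kcal ÷ 4 kcal/g = 216.625 g.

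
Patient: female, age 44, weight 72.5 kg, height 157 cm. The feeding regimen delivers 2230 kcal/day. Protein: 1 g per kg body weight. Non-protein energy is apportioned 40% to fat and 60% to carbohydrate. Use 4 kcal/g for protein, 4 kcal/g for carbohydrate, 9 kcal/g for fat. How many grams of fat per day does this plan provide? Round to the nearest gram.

Protein = 1 × 72.5 = 72.5 g → 72.5 × 4 = 290 kcal.
Non-protein calories = 2230 − 290 = 1940 kcal.
Fat: 40% × 1940 = 776 kcal; carbohydrate: 1164 kcal.
Fat: 776 kcal ÷ 9 kcal/g = 86.2222 g.

86 g/day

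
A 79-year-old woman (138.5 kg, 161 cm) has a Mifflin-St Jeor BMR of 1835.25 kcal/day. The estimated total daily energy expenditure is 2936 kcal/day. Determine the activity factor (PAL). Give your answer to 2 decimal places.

Activity factor = TEE ÷ BMR = 2936 ÷ 1835.25 = 1.6.

1.60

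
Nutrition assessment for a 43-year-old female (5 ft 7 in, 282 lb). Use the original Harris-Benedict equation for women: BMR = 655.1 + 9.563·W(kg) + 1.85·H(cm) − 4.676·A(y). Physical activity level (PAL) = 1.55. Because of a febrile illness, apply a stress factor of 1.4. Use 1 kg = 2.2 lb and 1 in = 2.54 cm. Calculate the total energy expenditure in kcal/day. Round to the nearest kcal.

Convert to metric: weight = 282 ÷ 2.2 = 128.1818 kg; height = (5×12 + 7) × 2.54 = 67 × 2.54 = 170.18 cm.
Harris-Benedict: BMR = 655.1 + 9.563(128.1818) + 1.85(170.18) − 4.676(43) = 1994.6677 kcal/day.
TEE = BMR × activity factor = 1994.6677 × 1.55 = 3091.735 kcal/day.
Apply stress factor: 3091.735 × 1.4 = 4328.429 kcal/day.

4328 kcal/day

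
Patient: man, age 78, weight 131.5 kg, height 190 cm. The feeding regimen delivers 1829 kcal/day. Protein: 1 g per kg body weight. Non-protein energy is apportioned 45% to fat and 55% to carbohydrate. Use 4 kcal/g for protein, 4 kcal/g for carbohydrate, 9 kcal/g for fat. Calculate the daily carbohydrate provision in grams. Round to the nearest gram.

Protein = 1 × 131.5 = 131.5 g → 131.5 × 4 = 526 kcal.
Non-protein calories = 1829 − 526 = 1303 kcal.
Fat: 45% × 1303 = 586.35 kcal; carbohydrate: 716.65 kcal.
Carbohydrate: 716.65 kcal ÷ 4 kcal/g = 179.1625 g.

179 g/day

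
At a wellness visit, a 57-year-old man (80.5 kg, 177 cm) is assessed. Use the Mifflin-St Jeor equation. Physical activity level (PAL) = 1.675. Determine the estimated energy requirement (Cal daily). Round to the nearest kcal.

Mifflin-St Jeor (male): BMR = 10(80.5) + 6.25(177) − 5(57) + 5 = 805 + 1106.25 − 285 + 5 = 1631.25 kcal/day.
TEE = BMR × activity factor = 1631.25 × 1.675 = 2732.3438 kcal/day.

2732 Cal daily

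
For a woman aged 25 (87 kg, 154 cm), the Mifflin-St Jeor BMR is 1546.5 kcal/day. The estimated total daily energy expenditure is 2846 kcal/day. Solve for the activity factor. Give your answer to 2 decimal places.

Activity factor = TEE ÷ BMR = 2846 ÷ 1546.5 = 1.84.

1.84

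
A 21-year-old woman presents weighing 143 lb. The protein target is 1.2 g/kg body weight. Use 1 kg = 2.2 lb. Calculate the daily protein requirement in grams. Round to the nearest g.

78 g/day

Weight in kg = 143 ÷ 2.2 = 65 kg.
Protein = 1.2 g/kg × 65 kg = 78 g/day.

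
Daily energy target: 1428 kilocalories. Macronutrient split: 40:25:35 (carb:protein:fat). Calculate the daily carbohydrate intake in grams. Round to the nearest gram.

Carbohydrate energy = 40% × 1428 = 571.2 kcal.
At 4 kcal/g: 571.2 ÷ 4 = 142.8 g.

143 g/day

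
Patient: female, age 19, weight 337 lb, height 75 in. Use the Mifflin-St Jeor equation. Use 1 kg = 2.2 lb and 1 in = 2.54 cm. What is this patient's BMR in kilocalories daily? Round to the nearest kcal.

2466 kilocalories daily

Convert to metric: weight = 337 ÷ 2.2 = 153.1818 kg; height = 75 × 2.54 = 190.5 cm.
Mifflin-St Jeor (female): BMR = 10(153.1818) + 6.25(190.5) − 5(19) − 161 = 1531.8182 + 1190.625 − 95 − 161 = 2466.4432 kcal/day.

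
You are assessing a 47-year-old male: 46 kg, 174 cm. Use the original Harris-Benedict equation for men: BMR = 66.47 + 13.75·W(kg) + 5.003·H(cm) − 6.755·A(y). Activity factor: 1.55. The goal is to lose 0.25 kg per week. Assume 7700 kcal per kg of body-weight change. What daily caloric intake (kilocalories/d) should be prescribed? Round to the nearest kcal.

Harris-Benedict: BMR = 66.47 + 13.75(46) + 5.003(174) − 6.755(47) = 1252.007 kcal/day.
TEE = 1252.007 × 1.55 = 1940.6109 kcal/day.
Required daily deficit = 0.25 × 7700 ÷ 7 = 275 kcal/day.
Target intake = 1940.6109 − 275 = 1665.6109 kcal/day.

1666 kilocalories/d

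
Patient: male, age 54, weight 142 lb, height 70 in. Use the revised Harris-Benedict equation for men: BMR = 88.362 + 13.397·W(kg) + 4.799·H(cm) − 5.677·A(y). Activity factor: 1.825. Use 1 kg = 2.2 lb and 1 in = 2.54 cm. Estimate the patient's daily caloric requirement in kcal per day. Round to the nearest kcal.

Convert to metric: weight = 142 ÷ 2.2 = 64.5455 kg; height = 70 × 2.54 = 177.8 cm.
Harris-Benedict: BMR = 88.362 + 13.397(64.5455) + 4.799(177.8) − 5.677(54) = 1499.7817 kcal/day.
TEE = BMR × activity factor = 1499.7817 × 1.825 = 2737.1015 kcal/day.

2737 kcal per day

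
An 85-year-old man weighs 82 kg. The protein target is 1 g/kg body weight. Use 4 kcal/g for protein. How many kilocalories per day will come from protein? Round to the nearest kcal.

Protein = 1 g/kg × 82 kg = 82 g/day.
Protein energy = 82 g × 4 kcal/g = 328 kcal/day.

328 kcal/day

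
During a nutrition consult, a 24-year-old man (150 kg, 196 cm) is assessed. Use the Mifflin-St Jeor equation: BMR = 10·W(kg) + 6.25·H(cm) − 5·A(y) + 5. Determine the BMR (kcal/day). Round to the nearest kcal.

Mifflin-St Jeor (male): BMR = 10(150) + 6.25(196) − 5(24) + 5 = 1500 + 1225 − 120 + 5 = 2610 kcal/day.

2610 kcal/day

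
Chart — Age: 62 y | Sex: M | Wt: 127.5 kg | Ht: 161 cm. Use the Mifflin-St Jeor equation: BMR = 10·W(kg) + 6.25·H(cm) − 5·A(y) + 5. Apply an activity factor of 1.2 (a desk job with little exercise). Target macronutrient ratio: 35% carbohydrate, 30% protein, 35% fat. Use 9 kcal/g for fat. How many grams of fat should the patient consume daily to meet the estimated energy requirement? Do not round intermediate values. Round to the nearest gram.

Mifflin-St Jeor (male): BMR = 10(127.5) + 6.25(161) − 5(62) + 5 = 1275 + 1006.25 − 310 + 5 = 1976.25 kcal/day.
TEE = 1976.25 × 1.2 = 2371.5 kcal/day.
Fat energy = 35% × 2371.5 = 830.025 kcal.
Fat = 830.025 ÷ 9 kcal/g = 92.225 g.

92 g/day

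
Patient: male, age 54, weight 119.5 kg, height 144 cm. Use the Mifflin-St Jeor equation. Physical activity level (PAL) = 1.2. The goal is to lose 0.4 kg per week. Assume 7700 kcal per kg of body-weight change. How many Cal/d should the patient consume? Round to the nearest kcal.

Mifflin-St Jeor (male): BMR = 10(119.5) + 6.25(144) − 5(54) + 5 = 1195 + 900 − 270 + 5 = 1830 kcal/day.
TEE = 1830 × 1.2 = 2196 kcal/day.
Required daily deficit = 0.4 × 7700 ÷ 7 = 440 kcal/day.
Target intake = 2196 − 440 = 1756 kcal/day.

1756 Cal/d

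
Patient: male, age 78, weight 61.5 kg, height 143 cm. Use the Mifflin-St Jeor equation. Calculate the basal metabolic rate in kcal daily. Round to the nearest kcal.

1124 kcal daily

Mifflin-St Jeor (male): BMR = 10(61.5) + 6.25(143) − 5(78) + 5 = 615 + 893.75 − 390 + 5 = 1123.75 kcal/day.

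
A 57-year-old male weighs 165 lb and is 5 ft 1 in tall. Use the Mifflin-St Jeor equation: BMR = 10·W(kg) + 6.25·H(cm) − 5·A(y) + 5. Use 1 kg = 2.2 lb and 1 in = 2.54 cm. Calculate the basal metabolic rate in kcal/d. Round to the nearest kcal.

1438 kcal/d

Convert to metric: weight = 165 ÷ 2.2 = 75 kg; height = (5×12 + 1) × 2.54 = 61 × 2.54 = 154.94 cm.
Mifflin-St Jeor (male): BMR = 10(75) + 6.25(154.94) − 5(57) + 5 = 750 + 968.375 − 285 + 5 = 1438.375 kcal/day.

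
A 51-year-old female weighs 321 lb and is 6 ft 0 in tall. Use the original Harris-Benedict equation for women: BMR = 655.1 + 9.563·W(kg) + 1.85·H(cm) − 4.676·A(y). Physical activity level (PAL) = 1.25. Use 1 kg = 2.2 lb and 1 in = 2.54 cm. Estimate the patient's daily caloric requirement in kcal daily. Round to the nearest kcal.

Convert to metric: weight = 321 ÷ 2.2 = 145.9091 kg; height = (6×12 + 0) × 2.54 = 72 × 2.54 = 182.88 cm.
Harris-Benedict: BMR = 655.1 + 9.563(145.9091) + 1.85(182.88) − 4.676(51) = 2150.2806 kcal/day.
TEE = BMR × activity factor = 2150.2806 × 1.25 = 2687.8508 kcal/day.

2688 kcal daily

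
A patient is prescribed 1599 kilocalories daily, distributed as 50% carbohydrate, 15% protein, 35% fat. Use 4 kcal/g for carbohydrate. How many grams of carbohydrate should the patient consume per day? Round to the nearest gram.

200 g/day

Carbohydrate energy = 50% × 1599 = 799.5 kcal.
At 4 kcal/g: 799.5 ÷ 4 = 199.875 g.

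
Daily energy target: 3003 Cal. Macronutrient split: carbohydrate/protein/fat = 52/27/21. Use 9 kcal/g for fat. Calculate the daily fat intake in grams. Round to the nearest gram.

Fat energy = 21% × 3003 = 630.63 kcal.
At 9 kcal/g: 630.63 ÷ 9 = 70.07 g.

70 g/day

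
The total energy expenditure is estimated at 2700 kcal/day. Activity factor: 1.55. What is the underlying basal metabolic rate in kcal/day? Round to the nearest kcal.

BMR = TEE ÷ activity factor = 2700 ÷ 1.55 = 1741.9355 kcal/day.

1742 kcal/day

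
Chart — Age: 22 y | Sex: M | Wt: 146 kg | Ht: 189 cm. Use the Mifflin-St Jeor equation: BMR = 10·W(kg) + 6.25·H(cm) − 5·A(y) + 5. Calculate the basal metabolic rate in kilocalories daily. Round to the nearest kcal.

Mifflin-St Jeor (male): BMR = 10(146) + 6.25(189) − 5(22) + 5 = 1460 + 1181.25 − 110 + 5 = 2536.25 kcal/day.

2536 kilocalories daily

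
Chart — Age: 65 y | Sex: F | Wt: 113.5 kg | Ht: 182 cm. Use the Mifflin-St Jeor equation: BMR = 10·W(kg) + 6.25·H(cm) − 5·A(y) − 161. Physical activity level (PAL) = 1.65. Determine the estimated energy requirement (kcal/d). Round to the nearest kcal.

Mifflin-St Jeor (female): BMR = 10(113.5) + 6.25(182) − 5(65) − 161 = 1135 + 1137.5 − 325 − 161 = 1786.5 kcal/day.
TEE = BMR × activity factor = 1786.5 × 1.65 = 2947.725 kcal/day.

2948 kcal/d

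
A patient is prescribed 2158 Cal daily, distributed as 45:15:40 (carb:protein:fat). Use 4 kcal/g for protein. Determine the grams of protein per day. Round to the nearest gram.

81 g/day

Protein energy = 15% × 2158 = 323.7 kcal.
At 4 kcal/g: 323.7 ÷ 4 = 80.925 g.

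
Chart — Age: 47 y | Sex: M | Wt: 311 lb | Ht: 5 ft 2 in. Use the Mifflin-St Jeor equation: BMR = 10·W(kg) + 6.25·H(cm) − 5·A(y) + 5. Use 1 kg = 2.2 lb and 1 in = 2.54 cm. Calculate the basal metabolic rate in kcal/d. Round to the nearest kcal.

2168 kcal/d

Convert to metric: weight = 311 ÷ 2.2 = 141.3636 kg; height = (5×12 + 2) × 2.54 = 62 × 2.54 = 157.48 cm.
Mifflin-St Jeor (male): BMR = 10(141.3636) + 6.25(157.48) − 5(47) + 5 = 1413.6364 + 984.25 − 235 + 5 = 2167.8864 kcal/day.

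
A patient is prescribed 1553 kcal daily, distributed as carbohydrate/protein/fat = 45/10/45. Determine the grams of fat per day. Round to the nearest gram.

78 g/day

Fat energy = 45% × 1553 = 698.85 kcal.
At 9 kcal/g: 698.85 ÷ 9 = 77.65 g.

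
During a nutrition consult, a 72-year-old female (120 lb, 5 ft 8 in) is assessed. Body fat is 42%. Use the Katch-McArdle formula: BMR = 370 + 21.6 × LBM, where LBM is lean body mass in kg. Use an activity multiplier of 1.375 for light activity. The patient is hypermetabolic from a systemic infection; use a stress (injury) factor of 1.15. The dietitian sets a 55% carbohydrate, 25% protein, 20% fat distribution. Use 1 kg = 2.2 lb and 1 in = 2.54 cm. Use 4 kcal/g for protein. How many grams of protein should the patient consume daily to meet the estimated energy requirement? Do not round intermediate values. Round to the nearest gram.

Convert to metric: weight = 120 ÷ 2.2 = 54.5455 kg; height = (5×12 + 8) × 2.54 = 68 × 2.54 = 172.72 cm.
LBM = 54.5455 × (1 − 0.42) = 31.6364 kg. Katch-McArdle: BMR = 370 + 21.6 × 31.6364 = 1053.3455 kcal/day.
TEE = 1053.3455 × 1.375 = 1448.35 kcal/day.
With stress factor 1.15: 1448.35 × 1.15 = 1665.6025 kcal/day.
Protein energy = 25% × 1665.6025 = 416.4006 kcal.
Protein = 416.4006 ÷ 4 kcal/g = 104.1002 g.

104 g/day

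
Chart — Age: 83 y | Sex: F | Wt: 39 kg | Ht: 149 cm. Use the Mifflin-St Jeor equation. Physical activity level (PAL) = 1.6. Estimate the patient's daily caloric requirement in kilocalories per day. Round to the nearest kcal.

Mifflin-St Jeor (female): BMR = 10(39) + 6.25(149) − 5(83) − 161 = 390 + 931.25 − 415 − 161 = 745.25 kcal/day.
TEE = BMR × activity factor = 745.25 × 1.6 = 1192.4 kcal/day.

1192 kilocalories per day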